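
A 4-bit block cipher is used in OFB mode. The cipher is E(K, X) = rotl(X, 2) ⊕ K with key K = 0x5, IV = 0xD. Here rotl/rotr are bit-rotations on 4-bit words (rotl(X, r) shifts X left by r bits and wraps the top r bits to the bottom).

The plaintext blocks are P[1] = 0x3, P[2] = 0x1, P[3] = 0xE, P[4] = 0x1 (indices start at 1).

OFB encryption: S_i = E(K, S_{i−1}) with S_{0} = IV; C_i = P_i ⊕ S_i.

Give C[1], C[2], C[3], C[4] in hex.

C[1] = 0x1, C[2] = 0xC, C[3] = 0xC, C[4] = 0xC

C[1]: S = E(K, 0xD) = 0x2; 0x3 ⊕ 0x2 = 0x1.
C[2]: S = E(K, 0x2) = 0xD; 0x1 ⊕ 0xD = 0xC.
C[3]: S = E(K, 0xD) = 0x2; 0xE ⊕ 0x2 = 0xC.
C[4]: S = E(K, 0x2) = 0xD; 0x1 ⊕ 0xD = 0xC.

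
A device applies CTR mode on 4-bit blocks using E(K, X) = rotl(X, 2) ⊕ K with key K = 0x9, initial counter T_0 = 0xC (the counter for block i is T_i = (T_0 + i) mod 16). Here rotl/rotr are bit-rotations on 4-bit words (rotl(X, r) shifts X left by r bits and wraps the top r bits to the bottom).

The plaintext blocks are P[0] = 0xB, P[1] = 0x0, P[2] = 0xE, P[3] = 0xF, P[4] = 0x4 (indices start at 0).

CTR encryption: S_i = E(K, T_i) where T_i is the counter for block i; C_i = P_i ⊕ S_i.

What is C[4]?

C[4] = 0xD

C[0]: T = 0xC, S = E(K, T) = 0xA; 0xB ⊕ 0xA = 0x1.
C[1]: T = 0xD, S = E(K, T) = 0xE; 0x0 ⊕ 0xE = 0xE.
C[2]: T = 0xE, S = E(K, T) = 0x2; 0xE ⊕ 0x2 = 0xC.
C[3]: T = 0xF, S = E(K, T) = 0x6; 0xF ⊕ 0x6 = 0x9.
C[4]: T = 0x0, S = E(K, T) = 0x9; 0x4 ⊕ 0x9 = 0xD.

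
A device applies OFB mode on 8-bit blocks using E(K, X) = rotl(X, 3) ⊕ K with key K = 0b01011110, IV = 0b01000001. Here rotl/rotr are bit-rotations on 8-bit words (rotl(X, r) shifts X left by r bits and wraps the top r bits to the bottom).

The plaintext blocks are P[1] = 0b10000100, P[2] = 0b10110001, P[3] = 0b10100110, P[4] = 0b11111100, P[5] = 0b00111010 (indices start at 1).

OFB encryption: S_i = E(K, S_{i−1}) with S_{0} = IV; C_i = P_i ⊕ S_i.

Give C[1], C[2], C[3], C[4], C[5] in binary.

C[1]: S = E(K, 0b01000001) = 0b01010100; 0b10000100 ⊕ 0b01010100 = 0b11010000.
C[2]: S = E(K, 0b01010100) = 0b11111100; 0b10110001 ⊕ 0b11111100 = 0b01001101.
C[3]: S = E(K, 0b11111100) = 0b10111001; 0b10100110 ⊕ 0b10111001 = 0b00011111.
C[4]: S = E(K, 0b10111001) = 0b10010011; 0b11111100 ⊕ 0b10010011 = 0b01101111.
C[5]: S = E(K, 0b10010011) = 0b11000010; 0b00111010 ⊕ 0b11000010 = 0b11111000.

C[1] = 0b11010000, C[2] = 0b01001101, C[3] = 0b00011111, C[4] = 0b01101111, C[5] = 0b11111000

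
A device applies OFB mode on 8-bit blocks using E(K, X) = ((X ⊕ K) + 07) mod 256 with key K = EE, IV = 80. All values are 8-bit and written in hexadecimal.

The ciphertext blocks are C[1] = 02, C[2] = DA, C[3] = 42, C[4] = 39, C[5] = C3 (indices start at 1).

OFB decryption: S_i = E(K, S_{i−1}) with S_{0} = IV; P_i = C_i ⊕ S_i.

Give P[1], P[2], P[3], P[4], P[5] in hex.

P[1]: S = E(K, 80) = 75; 02 ⊕ 75 = 77.
P[2]: S = E(K, 75) = A2; DA ⊕ A2 = 78.
P[3]: S = E(K, A2) = 53; 42 ⊕ 53 = 11.
P[4]: S = E(K, 53) = C4; 39 ⊕ C4 = FD.
P[5]: S = E(K, C4) = 31; C3 ⊕ 31 = F2.

P[1] = 77, P[2] = 78, P[3] = 11, P[4] = FD, P[5] = F2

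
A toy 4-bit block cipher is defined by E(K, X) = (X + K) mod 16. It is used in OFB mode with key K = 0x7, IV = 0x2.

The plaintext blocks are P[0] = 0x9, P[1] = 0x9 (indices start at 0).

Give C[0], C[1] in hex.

OFB encryption: S_i = E(K, S_{i−1}) with S_{−1} = IV; C_i = P_i ⊕ S_i.
C[0]: S = E(K, 0x2) = 0x9; 0x9 ⊕ 0x9 = 0x0.
C[1]: S = E(K, 0x9) = 0x0; 0x9 ⊕ 0x0 = 0x9.

C[0] = 0x0, C[1] = 0x9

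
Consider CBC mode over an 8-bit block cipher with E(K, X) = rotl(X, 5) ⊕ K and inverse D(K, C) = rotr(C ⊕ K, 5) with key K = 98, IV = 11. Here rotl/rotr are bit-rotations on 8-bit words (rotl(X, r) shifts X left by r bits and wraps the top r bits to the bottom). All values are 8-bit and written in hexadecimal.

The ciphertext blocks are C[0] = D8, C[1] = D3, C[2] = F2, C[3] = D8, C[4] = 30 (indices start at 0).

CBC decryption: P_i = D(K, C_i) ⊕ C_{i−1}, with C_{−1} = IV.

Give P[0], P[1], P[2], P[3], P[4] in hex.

P[0] = 13, P[1] = 82, P[2] = 80, P[3] = F0, P[4] = 9D

P[0]: D(K, D8) = 02; 02 ⊕ 11 = 13.
P[1]: D(K, D3) = 5A; 5A ⊕ D8 = 82.
P[2]: D(K, F2) = 53; 53 ⊕ D3 = 80.
P[3]: D(K, D8) = 02; 02 ⊕ F2 = F0.
P[4]: D(K, 30) = 45; 45 ⊕ D8 = 9D.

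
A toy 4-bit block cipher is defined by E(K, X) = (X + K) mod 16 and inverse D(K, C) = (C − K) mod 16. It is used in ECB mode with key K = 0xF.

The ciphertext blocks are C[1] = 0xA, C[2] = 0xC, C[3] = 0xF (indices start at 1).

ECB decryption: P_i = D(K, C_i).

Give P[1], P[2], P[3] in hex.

P[1] = 0xB, P[2] = 0xD, P[3] = 0x0

P[1]: D(K, 0xA) = 0xB.
P[2]: D(K, 0xC) = 0xD.
P[3]: D(K, 0xF) = 0x0.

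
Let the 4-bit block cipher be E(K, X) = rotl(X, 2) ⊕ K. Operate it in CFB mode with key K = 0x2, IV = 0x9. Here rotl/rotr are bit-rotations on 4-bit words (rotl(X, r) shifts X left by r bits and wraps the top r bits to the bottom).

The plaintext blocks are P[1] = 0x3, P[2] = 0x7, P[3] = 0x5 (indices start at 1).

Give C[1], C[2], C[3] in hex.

C[1] = 0x7, C[2] = 0x8, C[3] = 0x5

CFB encryption: C_i = P_i ⊕ E(K, C_{i−1}), with C_{0} = IV.
C[1]: E(K, 0x9) = 0x4; 0x3 ⊕ 0x4 = 0x7.
C[2]: E(K, 0x7) = 0xF; 0x7 ⊕ 0xF = 0x8.
C[3]: E(K, 0x8) = 0x0; 0x5 ⊕ 0x0 = 0x5.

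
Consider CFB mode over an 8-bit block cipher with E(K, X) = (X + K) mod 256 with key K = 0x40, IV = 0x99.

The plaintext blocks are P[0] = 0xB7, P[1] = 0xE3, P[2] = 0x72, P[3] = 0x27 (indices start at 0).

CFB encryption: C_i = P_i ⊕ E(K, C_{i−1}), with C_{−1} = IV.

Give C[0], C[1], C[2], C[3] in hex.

C[0] = 0x6E, C[1] = 0x4D, C[2] = 0xFF, C[3] = 0x18

C[0]: E(K, 0x99) = 0xD9; 0xB7 ⊕ 0xD9 = 0x6E.
C[1]: E(K, 0x6E) = 0xAE; 0xE3 ⊕ 0xAE = 0x4D.
C[2]: E(K, 0x4D) = 0x8D; 0x72 ⊕ 0x8D = 0xFF.
C[3]: E(K, 0xFF) = 0x3F; 0x27 ⊕ 0x3F = 0x18.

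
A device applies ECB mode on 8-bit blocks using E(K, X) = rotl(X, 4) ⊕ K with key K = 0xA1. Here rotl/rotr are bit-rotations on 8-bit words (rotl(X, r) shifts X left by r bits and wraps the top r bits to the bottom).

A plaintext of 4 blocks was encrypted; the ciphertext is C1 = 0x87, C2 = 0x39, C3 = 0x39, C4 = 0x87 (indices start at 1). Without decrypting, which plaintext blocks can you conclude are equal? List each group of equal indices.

ECB encrypts each block independently with the same key, so equal ciphertext blocks imply equal plaintext blocks.
C1 = C4 = 0x87, so P1 = P4.
C2 = C3 = 0x39, so P2 = P3.

P1 = P4; P2 = P3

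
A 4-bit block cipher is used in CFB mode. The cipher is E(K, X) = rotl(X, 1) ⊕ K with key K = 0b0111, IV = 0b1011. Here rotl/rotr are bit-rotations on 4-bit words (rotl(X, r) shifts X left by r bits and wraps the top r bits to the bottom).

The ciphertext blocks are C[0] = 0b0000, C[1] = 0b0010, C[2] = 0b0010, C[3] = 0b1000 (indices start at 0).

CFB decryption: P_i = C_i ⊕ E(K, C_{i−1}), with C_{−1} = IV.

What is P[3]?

P[3]: E(K, 0b0010) = 0b0011; 0b1000 ⊕ 0b0011 = 0b1011.

P[3] = 0b1011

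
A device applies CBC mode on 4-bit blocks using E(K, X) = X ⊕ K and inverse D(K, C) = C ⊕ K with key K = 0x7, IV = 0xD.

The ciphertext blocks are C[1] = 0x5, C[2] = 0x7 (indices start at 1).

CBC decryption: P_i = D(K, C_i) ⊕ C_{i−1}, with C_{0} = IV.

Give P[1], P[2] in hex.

P[1] = 0xF, P[2] = 0x5

P[1]: D(K, 0x5) = 0x2; 0x2 ⊕ 0xD = 0xF.
P[2]: D(K, 0x7) = 0x0; 0x0 ⊕ 0x5 = 0x5.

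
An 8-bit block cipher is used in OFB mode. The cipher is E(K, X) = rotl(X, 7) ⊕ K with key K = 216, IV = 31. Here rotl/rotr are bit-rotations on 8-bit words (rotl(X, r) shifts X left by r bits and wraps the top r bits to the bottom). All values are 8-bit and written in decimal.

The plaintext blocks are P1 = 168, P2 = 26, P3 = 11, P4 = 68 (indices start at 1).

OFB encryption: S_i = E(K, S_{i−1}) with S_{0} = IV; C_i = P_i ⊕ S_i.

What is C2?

C2 = 105

C1: S = E(K, 31) = 87; 168 ⊕ 87 = 255.
C2: S = E(K, 87) = 115; 26 ⊕ 115 = 105.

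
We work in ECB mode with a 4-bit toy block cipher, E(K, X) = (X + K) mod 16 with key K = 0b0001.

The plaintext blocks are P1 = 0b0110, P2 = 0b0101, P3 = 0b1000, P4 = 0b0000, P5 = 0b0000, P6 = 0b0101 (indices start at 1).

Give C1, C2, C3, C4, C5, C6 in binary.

ECB encryption: C_i = E(K, P_i).
C1: E(K, 0b0110) = 0b0111.
C2: E(K, 0b0101) = 0b0110.
C3: E(K, 0b1000) = 0b1001.
C4: E(K, 0b0000) = 0b0001.
C5: E(K, 0b0000) = 0b0001.
C6: E(K, 0b0101) = 0b0110.

C1 = 0b0111, C2 = 0b0110, C3 = 0b1001, C4 = 0b0001, C5 = 0b0001, C6 = 0b0110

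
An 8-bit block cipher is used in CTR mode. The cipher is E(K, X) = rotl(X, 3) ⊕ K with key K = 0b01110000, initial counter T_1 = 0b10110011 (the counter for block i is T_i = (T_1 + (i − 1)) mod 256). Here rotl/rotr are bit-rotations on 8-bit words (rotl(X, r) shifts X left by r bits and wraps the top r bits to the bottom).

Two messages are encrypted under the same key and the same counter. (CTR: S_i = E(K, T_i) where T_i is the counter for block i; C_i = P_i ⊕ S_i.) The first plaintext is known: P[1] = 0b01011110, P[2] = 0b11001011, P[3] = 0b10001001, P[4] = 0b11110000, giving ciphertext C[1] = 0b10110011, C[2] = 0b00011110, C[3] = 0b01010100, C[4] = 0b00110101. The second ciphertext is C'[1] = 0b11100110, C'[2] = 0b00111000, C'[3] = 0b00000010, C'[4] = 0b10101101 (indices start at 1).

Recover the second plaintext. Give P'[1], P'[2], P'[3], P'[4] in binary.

In CTR with a reused counter, both messages share the same keystream S_i, so C_i ⊕ C'_i = P_i ⊕ P'_i and thus P'_i = P_i ⊕ C_i ⊕ C'_i.
P'[1]: 0b01011110 ⊕ 0b10110011 ⊕ 0b11100110 = 0b00001011.
P'[2]: 0b11001011 ⊕ 0b00011110 ⊕ 0b00111000 = 0b11101101.
P'[3]: 0b10001001 ⊕ 0b01010100 ⊕ 0b00000010 = 0b11011111.
P'[4]: 0b11110000 ⊕ 0b00110101 ⊕ 0b10101101 = 0b01101000.

P'[1] = 0b00001011, P'[2] = 0b11101101, P'[3] = 0b11011111, P'[4] = 0b01101000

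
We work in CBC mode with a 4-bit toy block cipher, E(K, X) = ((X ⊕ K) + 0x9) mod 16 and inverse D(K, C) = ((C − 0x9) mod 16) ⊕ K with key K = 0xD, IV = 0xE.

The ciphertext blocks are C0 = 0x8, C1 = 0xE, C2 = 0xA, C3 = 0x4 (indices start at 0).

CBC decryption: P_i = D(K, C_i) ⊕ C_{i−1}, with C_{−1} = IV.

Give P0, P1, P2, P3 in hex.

P0: D(K, 0x8) = 0x2; 0x2 ⊕ 0xE = 0xC.
P1: D(K, 0xE) = 0x8; 0x8 ⊕ 0x8 = 0x0.
P2: D(K, 0xA) = 0xC; 0xC ⊕ 0xE = 0x2.
P3: D(K, 0x4) = 0x6; 0x6 ⊕ 0xA = 0xC.

P0 = 0xC, P1 = 0x0, P2 = 0x2, P3 = 0xC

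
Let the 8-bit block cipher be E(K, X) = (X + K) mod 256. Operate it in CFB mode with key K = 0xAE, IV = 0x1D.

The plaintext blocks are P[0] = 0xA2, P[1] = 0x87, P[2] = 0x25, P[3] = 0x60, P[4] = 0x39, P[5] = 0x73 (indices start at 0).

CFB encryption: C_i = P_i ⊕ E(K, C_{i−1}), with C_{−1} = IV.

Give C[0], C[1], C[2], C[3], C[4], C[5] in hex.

C[0]: E(K, 0x1D) = 0xCB; 0xA2 ⊕ 0xCB = 0x69.
C[1]: E(K, 0x69) = 0x17; 0x87 ⊕ 0x17 = 0x90.
C[2]: E(K, 0x90) = 0x3E; 0x25 ⊕ 0x3E = 0x1B.
C[3]: E(K, 0x1B) = 0xC9; 0x60 ⊕ 0xC9 = 0xA9.
C[4]: E(K, 0xA9) = 0x57; 0x39 ⊕ 0x57 = 0x6E.
C[5]: E(K, 0x6E) = 0x1C; 0x73 ⊕ 0x1C = 0x6F.

C[0] = 0x69, C[1] = 0x90, C[2] = 0x1B, C[3] = 0xA9, C[4] = 0x6E, C[5] = 0x6F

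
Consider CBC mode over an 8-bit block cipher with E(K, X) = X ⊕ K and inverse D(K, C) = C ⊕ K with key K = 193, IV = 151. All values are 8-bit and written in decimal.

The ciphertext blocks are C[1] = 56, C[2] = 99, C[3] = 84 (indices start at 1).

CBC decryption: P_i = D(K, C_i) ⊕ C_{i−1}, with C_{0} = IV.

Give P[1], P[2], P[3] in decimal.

P[1]: D(K, 56) = 249; 249 ⊕ 151 = 110.
P[2]: D(K, 99) = 162; 162 ⊕ 56 = 154.
P[3]: D(K, 84) = 149; 149 ⊕ 99 = 246.

P[1] = 110, P[2] = 154, P[3] = 246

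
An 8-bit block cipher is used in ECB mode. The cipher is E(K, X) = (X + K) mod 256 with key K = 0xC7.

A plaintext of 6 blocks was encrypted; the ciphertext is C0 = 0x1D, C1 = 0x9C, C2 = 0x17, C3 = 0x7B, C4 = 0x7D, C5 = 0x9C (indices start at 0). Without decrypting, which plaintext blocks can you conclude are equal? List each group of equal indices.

P1 = P5

ECB encrypts each block independently with the same key, so equal ciphertext blocks imply equal plaintext blocks.
C1 = C5 = 0x9C, so P1 = P5.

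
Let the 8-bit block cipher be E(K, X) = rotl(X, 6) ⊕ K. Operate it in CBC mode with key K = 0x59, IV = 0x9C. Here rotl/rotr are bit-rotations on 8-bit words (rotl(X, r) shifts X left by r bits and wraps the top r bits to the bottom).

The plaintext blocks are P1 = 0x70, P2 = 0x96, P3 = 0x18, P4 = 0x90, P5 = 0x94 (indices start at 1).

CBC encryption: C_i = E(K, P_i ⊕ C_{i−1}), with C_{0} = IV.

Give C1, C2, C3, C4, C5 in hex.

C1: P1 ⊕ 0x9C = 0xEC; E(K, 0xEC) = 0x62.
C2: P2 ⊕ 0x62 = 0xF4; E(K, 0xF4) = 0x64.
C3: P3 ⊕ 0x64 = 0x7C; E(K, 0x7C) = 0x46.
C4: P4 ⊕ 0x46 = 0xD6; E(K, 0xD6) = 0xEC.
C5: P5 ⊕ 0xEC = 0x78; E(K, 0x78) = 0x47.

C1 = 0x62, C2 = 0x64, C3 = 0x46, C4 = 0xEC, C5 = 0x47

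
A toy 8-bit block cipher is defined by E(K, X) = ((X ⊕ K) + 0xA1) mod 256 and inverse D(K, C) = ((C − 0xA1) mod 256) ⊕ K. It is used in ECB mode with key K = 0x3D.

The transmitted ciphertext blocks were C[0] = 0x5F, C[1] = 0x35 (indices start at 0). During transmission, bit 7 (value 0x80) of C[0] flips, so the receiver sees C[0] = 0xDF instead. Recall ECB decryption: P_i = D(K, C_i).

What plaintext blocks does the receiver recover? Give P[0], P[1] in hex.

P[0] = 0x03, P[1] = 0xA9

Only C[0] changed, to 0xDF. In ECB, a change in C_i affects only P_i. Decrypting the received ciphertext:
P[0]: D(K, 0xDF) = 0x03.
P[1]: D(K, 0x35) = 0xA9.
Blocks that differ from the original plaintext: P[0].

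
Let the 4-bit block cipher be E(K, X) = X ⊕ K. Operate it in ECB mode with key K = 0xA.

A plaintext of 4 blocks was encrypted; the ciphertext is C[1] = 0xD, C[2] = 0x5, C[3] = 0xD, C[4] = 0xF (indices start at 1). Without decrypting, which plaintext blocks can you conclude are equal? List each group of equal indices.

ECB encrypts each block independently with the same key, so equal ciphertext blocks imply equal plaintext blocks.
C[1] = C[3] = 0xD, so P[1] = P[3].

P[1] = P[3]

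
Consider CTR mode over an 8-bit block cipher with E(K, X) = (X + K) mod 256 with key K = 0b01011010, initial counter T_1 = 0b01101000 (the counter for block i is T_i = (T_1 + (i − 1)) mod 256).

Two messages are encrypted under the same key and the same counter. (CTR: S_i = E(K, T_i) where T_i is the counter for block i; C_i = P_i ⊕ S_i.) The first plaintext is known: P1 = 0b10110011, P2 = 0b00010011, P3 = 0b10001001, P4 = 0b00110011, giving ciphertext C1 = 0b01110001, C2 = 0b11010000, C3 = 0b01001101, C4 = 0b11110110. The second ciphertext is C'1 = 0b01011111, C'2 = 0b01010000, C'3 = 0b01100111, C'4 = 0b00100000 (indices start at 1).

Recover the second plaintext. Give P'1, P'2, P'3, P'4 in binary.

P'1 = 0b10011101, P'2 = 0b10010011, P'3 = 0b10100011, P'4 = 0b11100101

In CTR with a reused counter, both messages share the same keystream S_i, so C_i ⊕ C'_i = P_i ⊕ P'_i and thus P'_i = P_i ⊕ C_i ⊕ C'_i.
P'1: 0b10110011 ⊕ 0b01110001 ⊕ 0b01011111 = 0b10011101.
P'2: 0b00010011 ⊕ 0b11010000 ⊕ 0b01010000 = 0b10010011.
P'3: 0b10001001 ⊕ 0b01001101 ⊕ 0b01100111 = 0b10100011.
P'4: 0b00110011 ⊕ 0b11110110 ⊕ 0b00100000 = 0b11100101.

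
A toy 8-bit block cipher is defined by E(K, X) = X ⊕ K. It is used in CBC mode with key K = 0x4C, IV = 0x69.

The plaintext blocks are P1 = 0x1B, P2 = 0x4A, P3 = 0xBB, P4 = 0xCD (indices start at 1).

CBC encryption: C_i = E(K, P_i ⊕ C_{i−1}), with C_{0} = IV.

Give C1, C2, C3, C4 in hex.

C1 = 0x3E, C2 = 0x38, C3 = 0xCF, C4 = 0x4E

C1: P1 ⊕ 0x69 = 0x72; E(K, 0x72) = 0x3E.
C2: P2 ⊕ 0x3E = 0x74; E(K, 0x74) = 0x38.
C3: P3 ⊕ 0x38 = 0x83; E(K, 0x83) = 0xCF.
C4: P4 ⊕ 0xCF = 0x02; E(K, 0x02) = 0x4E.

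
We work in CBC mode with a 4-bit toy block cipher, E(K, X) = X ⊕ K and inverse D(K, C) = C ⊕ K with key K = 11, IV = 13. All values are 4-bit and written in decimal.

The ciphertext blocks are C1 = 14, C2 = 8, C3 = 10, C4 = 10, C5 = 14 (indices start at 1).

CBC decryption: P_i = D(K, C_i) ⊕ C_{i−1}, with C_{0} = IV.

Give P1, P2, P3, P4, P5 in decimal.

P1: D(K, 14) = 5; 5 ⊕ 13 = 8.
P2: D(K, 8) = 3; 3 ⊕ 14 = 13.
P3: D(K, 10) = 1; 1 ⊕ 8 = 9.
P4: D(K, 10) = 1; 1 ⊕ 10 = 11.
P5: D(K, 14) = 5; 5 ⊕ 10 = 15.

P1 = 8, P2 = 13, P3 = 9, P4 = 11, P5 = 15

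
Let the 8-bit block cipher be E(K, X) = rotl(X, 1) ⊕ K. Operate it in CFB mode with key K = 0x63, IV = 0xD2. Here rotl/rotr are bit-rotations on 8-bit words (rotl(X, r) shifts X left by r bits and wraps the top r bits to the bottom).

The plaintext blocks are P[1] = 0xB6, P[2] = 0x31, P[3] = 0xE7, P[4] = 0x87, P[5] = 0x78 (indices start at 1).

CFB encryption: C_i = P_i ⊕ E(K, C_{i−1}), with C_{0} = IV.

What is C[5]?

C[1]: E(K, 0xD2) = 0xC6; 0xB6 ⊕ 0xC6 = 0x70.
C[2]: E(K, 0x70) = 0x83; 0x31 ⊕ 0x83 = 0xB2.
C[3]: E(K, 0xB2) = 0x06; 0xE7 ⊕ 0x06 = 0xE1.
C[4]: E(K, 0xE1) = 0xA0; 0x87 ⊕ 0xA0 = 0x27.
C[5]: E(K, 0x27) = 0x2D; 0x78 ⊕ 0x2D = 0x55.

C[5] = 0x55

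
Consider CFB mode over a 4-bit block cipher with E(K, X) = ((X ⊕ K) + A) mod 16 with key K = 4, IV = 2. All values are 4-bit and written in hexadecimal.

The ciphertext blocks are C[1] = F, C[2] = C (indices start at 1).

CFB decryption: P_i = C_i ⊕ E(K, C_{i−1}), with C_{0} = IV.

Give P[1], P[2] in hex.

P[1]: E(K, 2) = 0; F ⊕ 0 = F.
P[2]: E(K, F) = 5; C ⊕ 5 = 9.

P[1] = F, P[2] = 9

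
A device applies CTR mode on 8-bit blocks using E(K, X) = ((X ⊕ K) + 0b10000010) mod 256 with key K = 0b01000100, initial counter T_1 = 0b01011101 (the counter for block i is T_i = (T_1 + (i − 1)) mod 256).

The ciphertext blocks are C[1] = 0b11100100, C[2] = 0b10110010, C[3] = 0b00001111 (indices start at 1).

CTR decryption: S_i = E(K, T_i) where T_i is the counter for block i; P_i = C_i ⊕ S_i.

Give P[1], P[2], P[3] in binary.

P[1]: T = 0b01011101, S = E(K, T) = 0b10011011; 0b11100100 ⊕ 0b10011011 = 0b01111111.
P[2]: T = 0b01011110, S = E(K, T) = 0b10011100; 0b10110010 ⊕ 0b10011100 = 0b00101110.
P[3]: T = 0b01011111, S = E(K, T) = 0b10011101; 0b00001111 ⊕ 0b10011101 = 0b10010010.

P[1] = 0b01111111, P[2] = 0b00101110, P[3] = 0b10010010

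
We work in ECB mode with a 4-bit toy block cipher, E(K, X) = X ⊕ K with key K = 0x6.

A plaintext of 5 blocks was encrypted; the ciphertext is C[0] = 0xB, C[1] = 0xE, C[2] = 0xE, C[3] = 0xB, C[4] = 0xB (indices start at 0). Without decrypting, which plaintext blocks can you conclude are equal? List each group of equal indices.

P[0] = P[3] = P[4]; P[1] = P[2]

ECB encrypts each block independently with the same key, so equal ciphertext blocks imply equal plaintext blocks.
C[0] = C[3] = C[4] = 0xB, so P[0] = P[3] = P[4].
C[1] = C[2] = 0xE, so P[1] = P[2].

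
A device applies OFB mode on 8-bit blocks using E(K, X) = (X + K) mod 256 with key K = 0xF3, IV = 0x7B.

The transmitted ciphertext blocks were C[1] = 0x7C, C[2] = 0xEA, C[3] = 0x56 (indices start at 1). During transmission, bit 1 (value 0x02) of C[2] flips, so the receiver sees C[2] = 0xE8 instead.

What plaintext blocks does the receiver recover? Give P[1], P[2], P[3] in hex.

P[1] = 0x12, P[2] = 0x89, P[3] = 0x02

OFB decryption: S_i = E(K, S_{i−1}) with S_{0} = IV; P_i = C_i ⊕ S_i.
Only C[2] changed, to 0xE8. In OFB, a change in C_i flips the same bit in P_i only; the keystream is unaffected. Decrypting the received ciphertext:
P[1]: S = E(K, 0x7B) = 0x6E; 0x7C ⊕ 0x6E = 0x12.
P[2]: S = E(K, 0x6E) = 0x61; 0xE8 ⊕ 0x61 = 0x89.
P[3]: S = E(K, 0x61) = 0x54; 0x56 ⊕ 0x54 = 0x02.
Blocks that differ from the original plaintext: P[2].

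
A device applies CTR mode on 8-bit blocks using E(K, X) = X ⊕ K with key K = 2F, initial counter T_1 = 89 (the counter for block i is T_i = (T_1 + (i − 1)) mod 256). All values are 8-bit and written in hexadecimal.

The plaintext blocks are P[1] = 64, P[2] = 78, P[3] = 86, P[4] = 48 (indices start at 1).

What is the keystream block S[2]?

A5

CTR encryption: S_i = E(K, T_i) where T_i is the counter for block i; C_i = P_i ⊕ S_i.
C[1]: T = 89, S = E(K, T) = A6; 64 ⊕ A6 = C2.
C[2]: T = 8A, S = E(K, T) = A5; 78 ⊕ A5 = DD.
So S[2] = A5.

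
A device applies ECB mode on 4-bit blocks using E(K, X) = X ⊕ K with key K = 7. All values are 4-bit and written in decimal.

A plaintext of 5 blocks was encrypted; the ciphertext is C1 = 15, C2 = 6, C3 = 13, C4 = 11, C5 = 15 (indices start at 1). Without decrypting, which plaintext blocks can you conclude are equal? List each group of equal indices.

P1 = P5

ECB encrypts each block independently with the same key, so equal ciphertext blocks imply equal plaintext blocks.
C1 = C5 = 15, so P1 = P5.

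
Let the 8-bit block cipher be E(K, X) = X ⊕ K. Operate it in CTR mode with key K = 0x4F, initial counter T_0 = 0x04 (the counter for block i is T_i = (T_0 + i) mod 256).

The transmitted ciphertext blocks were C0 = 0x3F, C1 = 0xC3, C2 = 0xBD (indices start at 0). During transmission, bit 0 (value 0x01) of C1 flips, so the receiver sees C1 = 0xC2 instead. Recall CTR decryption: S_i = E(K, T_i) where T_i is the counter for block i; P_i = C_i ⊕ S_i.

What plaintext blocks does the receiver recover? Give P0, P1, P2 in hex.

P0 = 0x74, P1 = 0x88, P2 = 0xF4

Only C1 changed, to 0xC2. In CTR, a change in C_i flips the same bit in P_i only; the keystream is unaffected. Decrypting the received ciphertext:
P0: T = 0x04, S = E(K, T) = 0x4B; 0x3F ⊕ 0x4B = 0x74.
P1: T = 0x05, S = E(K, T) = 0x4A; 0xC2 ⊕ 0x4A = 0x88.
P2: T = 0x06, S = E(K, T) = 0x49; 0xBD ⊕ 0x49 = 0xF4.
Blocks that differ from the original plaintext: P1.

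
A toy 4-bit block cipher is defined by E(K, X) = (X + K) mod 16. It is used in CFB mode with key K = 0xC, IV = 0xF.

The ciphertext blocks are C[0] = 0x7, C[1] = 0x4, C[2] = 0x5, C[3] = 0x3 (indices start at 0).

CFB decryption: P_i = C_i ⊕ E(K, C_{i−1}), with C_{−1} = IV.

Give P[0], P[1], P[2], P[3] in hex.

P[0] = 0xC, P[1] = 0x7, P[2] = 0x5, P[3] = 0x2

P[0]: E(K, 0xF) = 0xB; 0x7 ⊕ 0xB = 0xC.
P[1]: E(K, 0x7) = 0x3; 0x4 ⊕ 0x3 = 0x7.
P[2]: E(K, 0x4) = 0x0; 0x5 ⊕ 0x0 = 0x5.
P[3]: E(K, 0x5) = 0x1; 0x3 ⊕ 0x1 = 0x2.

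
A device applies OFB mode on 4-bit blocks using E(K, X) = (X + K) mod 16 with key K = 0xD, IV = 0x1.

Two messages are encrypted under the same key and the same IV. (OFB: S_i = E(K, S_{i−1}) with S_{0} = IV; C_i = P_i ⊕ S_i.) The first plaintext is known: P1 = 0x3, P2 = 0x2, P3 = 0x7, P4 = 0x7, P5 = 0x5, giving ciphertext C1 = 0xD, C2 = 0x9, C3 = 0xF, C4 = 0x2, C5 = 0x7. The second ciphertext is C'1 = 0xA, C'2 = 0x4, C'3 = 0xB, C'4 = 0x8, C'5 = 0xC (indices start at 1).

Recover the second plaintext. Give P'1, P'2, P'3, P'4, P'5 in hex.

In OFB with a reused IV, both messages share the same keystream S_i, so C_i ⊕ C'_i = P_i ⊕ P'_i and thus P'_i = P_i ⊕ C_i ⊕ C'_i.
P'1: 0x3 ⊕ 0xD ⊕ 0xA = 0x4.
P'2: 0x2 ⊕ 0x9 ⊕ 0x4 = 0xF.
P'3: 0x7 ⊕ 0xF ⊕ 0xB = 0x3.
P'4: 0x7 ⊕ 0x2 ⊕ 0x8 = 0xD.
P'5: 0x5 ⊕ 0x7 ⊕ 0xC = 0xE.

P'1 = 0x4, P'2 = 0xF, P'3 = 0x3, P'4 = 0xD, P'5 = 0xE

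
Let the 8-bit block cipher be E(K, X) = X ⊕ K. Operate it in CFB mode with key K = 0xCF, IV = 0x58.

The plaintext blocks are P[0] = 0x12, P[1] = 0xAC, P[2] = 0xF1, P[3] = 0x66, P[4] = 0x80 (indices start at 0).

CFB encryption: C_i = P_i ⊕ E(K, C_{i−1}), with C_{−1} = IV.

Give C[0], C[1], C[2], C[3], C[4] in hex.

C[0] = 0x85, C[1] = 0xE6, C[2] = 0xD8, C[3] = 0x71, C[4] = 0x3E

C[0]: E(K, 0x58) = 0x97; 0x12 ⊕ 0x97 = 0x85.
C[1]: E(K, 0x85) = 0x4A; 0xAC ⊕ 0x4A = 0xE6.
C[2]: E(K, 0xE6) = 0x29; 0xF1 ⊕ 0x29 = 0xD8.
C[3]: E(K, 0xD8) = 0x17; 0x66 ⊕ 0x17 = 0x71.
C[4]: E(K, 0x71) = 0xBE; 0x80 ⊕ 0xBE = 0x3E.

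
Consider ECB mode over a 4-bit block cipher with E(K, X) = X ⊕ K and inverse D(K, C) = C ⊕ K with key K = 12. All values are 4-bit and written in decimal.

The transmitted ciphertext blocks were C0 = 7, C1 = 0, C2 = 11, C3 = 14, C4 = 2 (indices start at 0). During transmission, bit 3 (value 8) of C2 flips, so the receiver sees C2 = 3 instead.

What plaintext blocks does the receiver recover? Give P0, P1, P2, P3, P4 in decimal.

P0 = 11, P1 = 12, P2 = 15, P3 = 2, P4 = 14

ECB decryption: P_i = D(K, C_i).
Only C2 changed, to 3. In ECB, a change in C_i affects only P_i. Decrypting the received ciphertext:
P0: D(K, 7) = 11.
P1: D(K, 0) = 12.
P2: D(K, 3) = 15.
P3: D(K, 14) = 2.
P4: D(K, 2) = 14.
Blocks that differ from the original plaintext: P2.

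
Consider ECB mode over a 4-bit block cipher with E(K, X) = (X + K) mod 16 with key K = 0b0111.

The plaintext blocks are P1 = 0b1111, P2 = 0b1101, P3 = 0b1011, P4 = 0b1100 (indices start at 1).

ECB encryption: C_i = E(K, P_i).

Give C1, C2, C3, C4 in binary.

C1 = 0b0110, C2 = 0b0100, C3 = 0b0010, C4 = 0b0011

C1: E(K, 0b1111) = 0b0110.
C2: E(K, 0b1101) = 0b0100.
C3: E(K, 0b1011) = 0b0010.
C4: E(K, 0b1100) = 0b0011.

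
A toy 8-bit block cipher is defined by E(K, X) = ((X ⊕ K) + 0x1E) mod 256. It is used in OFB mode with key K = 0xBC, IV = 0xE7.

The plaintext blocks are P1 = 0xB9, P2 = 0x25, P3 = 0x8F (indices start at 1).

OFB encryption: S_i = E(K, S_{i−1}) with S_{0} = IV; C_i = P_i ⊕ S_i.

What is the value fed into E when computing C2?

C1: S = E(K, 0xE7) = 0x79; 0xB9 ⊕ 0x79 = 0xC0.
C2: S = E(K, 0x79) = 0xE3; 0x25 ⊕ 0xE3 = 0xC6.
So the input to E for block 2 is 0x79.

0x79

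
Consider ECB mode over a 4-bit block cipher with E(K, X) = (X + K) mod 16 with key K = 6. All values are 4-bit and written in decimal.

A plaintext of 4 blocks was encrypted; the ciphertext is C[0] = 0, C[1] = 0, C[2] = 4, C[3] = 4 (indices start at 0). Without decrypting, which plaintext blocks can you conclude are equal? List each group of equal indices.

ECB encrypts each block independently with the same key, so equal ciphertext blocks imply equal plaintext blocks.
C[0] = C[1] = 0, so P[0] = P[1].
C[2] = C[3] = 4, so P[2] = P[3].

P[0] = P[1]; P[2] = P[3]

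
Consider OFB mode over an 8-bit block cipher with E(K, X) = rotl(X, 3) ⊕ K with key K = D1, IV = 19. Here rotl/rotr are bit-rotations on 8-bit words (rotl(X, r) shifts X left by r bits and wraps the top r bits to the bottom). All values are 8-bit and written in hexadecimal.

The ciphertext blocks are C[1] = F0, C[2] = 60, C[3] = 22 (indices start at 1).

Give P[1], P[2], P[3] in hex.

OFB decryption: S_i = E(K, S_{i−1}) with S_{0} = IV; P_i = C_i ⊕ S_i.
P[1]: S = E(K, 19) = 19; F0 ⊕ 19 = E9.
P[2]: S = E(K, 19) = 19; 60 ⊕ 19 = 79.
P[3]: S = E(K, 19) = 19; 22 ⊕ 19 = 3B.

P[1] = E9, P[2] = 79, P[3] = 3B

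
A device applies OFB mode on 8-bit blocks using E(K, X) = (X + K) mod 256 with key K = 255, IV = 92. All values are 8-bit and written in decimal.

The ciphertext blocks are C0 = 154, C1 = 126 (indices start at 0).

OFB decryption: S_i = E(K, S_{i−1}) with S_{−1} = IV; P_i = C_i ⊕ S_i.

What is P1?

P0: S = E(K, 92) = 91; 154 ⊕ 91 = 193.
P1: S = E(K, 91) = 90; 126 ⊕ 90 = 36.

P1 = 36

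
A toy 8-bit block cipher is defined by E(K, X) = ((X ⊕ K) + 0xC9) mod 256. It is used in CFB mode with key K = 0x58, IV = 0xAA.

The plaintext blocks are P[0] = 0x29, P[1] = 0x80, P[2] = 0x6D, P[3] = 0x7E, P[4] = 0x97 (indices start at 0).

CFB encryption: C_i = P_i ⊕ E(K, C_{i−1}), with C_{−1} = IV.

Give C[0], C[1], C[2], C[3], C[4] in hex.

C[0] = 0x92, C[1] = 0x13, C[2] = 0x79, C[3] = 0x94, C[4] = 0x02

C[0]: E(K, 0xAA) = 0xBB; 0x29 ⊕ 0xBB = 0x92.
C[1]: E(K, 0x92) = 0x93; 0x80 ⊕ 0x93 = 0x13.
C[2]: E(K, 0x13) = 0x14; 0x6D ⊕ 0x14 = 0x79.
C[3]: E(K, 0x79) = 0xEA; 0x7E ⊕ 0xEA = 0x94.
C[4]: E(K, 0x94) = 0x95; 0x97 ⊕ 0x95 = 0x02.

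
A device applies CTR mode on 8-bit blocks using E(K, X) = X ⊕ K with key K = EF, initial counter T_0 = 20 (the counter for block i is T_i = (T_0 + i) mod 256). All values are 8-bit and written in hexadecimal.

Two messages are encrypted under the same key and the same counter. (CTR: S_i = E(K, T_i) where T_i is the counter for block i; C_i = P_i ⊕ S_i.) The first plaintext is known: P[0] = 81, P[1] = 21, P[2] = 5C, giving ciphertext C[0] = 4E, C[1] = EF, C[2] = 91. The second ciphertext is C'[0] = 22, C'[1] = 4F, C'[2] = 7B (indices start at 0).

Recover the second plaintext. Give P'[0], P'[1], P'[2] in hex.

In CTR with a reused counter, both messages share the same keystream S_i, so C_i ⊕ C'_i = P_i ⊕ P'_i and thus P'_i = P_i ⊕ C_i ⊕ C'_i.
P'[0]: 81 ⊕ 4E ⊕ 22 = ED.
P'[1]: 21 ⊕ EF ⊕ 4F = 81.
P'[2]: 5C ⊕ 91 ⊕ 7B = B6.

P'[0] = ED, P'[1] = 81, P'[2] = B6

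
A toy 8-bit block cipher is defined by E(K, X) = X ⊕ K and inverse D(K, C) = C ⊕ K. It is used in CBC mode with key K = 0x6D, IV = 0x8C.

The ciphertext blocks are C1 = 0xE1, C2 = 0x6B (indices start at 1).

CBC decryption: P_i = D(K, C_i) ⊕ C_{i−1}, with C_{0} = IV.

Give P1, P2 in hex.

P1 = 0x00, P2 = 0xE7

P1: D(K, 0xE1) = 0x8C; 0x8C ⊕ 0x8C = 0x00.
P2: D(K, 0x6B) = 0x06; 0x06 ⊕ 0xE1 = 0xE7.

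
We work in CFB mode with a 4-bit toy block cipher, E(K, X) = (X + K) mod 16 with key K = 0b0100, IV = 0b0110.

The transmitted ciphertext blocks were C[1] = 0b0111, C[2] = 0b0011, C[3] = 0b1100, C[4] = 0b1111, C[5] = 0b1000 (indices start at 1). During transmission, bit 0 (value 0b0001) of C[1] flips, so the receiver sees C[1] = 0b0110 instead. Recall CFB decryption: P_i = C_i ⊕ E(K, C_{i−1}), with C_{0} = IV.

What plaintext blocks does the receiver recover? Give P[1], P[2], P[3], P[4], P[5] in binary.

P[1] = 0b1100, P[2] = 0b1001, P[3] = 0b1011, P[4] = 0b1111, P[5] = 0b1011

Only C[1] changed, to 0b0110. In CFB, a change in C_i flips the same bit in P_i and garbles P_{i+1}. Decrypting the received ciphertext:
P[1]: E(K, 0b0110) = 0b1010; 0b0110 ⊕ 0b1010 = 0b1100.
P[2]: E(K, 0b0110) = 0b1010; 0b0011 ⊕ 0b1010 = 0b1001.
P[3]: E(K, 0b0011) = 0b0111; 0b1100 ⊕ 0b0111 = 0b1011.
P[4]: E(K, 0b1100) = 0b0000; 0b1111 ⊕ 0b0000 = 0b1111.
P[5]: E(K, 0b1111) = 0b0011; 0b1000 ⊕ 0b0011 = 0b1011.
Blocks that differ from the original plaintext: P[1], P[2].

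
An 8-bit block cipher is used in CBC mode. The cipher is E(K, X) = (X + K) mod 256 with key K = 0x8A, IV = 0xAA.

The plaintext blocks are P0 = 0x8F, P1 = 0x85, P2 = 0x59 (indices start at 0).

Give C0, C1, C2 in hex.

C0 = 0xAF, C1 = 0xB4, C2 = 0x77

CBC encryption: C_i = E(K, P_i ⊕ C_{i−1}), with C_{−1} = IV.
C0: P0 ⊕ 0xAA = 0x25; E(K, 0x25) = 0xAF.
C1: P1 ⊕ 0xAF = 0x2A; E(K, 0x2A) = 0xB4.
C2: P2 ⊕ 0xB4 = 0xED; E(K, 0xED) = 0x77.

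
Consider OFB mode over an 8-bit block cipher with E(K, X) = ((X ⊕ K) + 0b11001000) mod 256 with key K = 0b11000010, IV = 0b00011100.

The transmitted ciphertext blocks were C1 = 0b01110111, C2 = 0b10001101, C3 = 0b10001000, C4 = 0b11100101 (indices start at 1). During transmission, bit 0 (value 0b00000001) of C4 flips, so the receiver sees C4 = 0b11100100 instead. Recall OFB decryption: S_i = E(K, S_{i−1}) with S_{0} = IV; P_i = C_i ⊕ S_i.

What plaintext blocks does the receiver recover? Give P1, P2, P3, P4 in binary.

P1 = 0b11010001, P2 = 0b10100001, P3 = 0b00111110, P4 = 0b11011000

Only C4 changed, to 0b11100100. In OFB, a change in C_i flips the same bit in P_i only; the keystream is unaffected. Decrypting the received ciphertext:
P1: S = E(K, 0b00011100) = 0b10100110; 0b01110111 ⊕ 0b10100110 = 0b11010001.
P2: S = E(K, 0b10100110) = 0b00101100; 0b10001101 ⊕ 0b00101100 = 0b10100001.
P3: S = E(K, 0b00101100) = 0b10110110; 0b10001000 ⊕ 0b10110110 = 0b00111110.
P4: S = E(K, 0b10110110) = 0b00111100; 0b11100100 ⊕ 0b00111100 = 0b11011000.
Blocks that differ from the original plaintext: P4.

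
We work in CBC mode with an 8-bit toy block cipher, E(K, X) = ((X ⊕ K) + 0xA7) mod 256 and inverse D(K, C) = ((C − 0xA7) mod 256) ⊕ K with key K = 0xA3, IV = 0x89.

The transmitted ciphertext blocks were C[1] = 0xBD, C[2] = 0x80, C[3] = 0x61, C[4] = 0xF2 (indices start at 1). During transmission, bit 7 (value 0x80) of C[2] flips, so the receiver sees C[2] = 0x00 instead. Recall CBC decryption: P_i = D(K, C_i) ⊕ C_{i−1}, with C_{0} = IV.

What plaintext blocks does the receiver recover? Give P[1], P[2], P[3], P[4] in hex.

P[1] = 0x3C, P[2] = 0x47, P[3] = 0x19, P[4] = 0x89

Only C[2] changed, to 0x00. In CBC, a change in C_i garbles P_i and flips the same bit in P_{i+1}. Decrypting the received ciphertext:
P[1]: D(K, 0xBD) = 0xB5; 0xB5 ⊕ 0x89 = 0x3C.
P[2]: D(K, 0x00) = 0xFA; 0xFA ⊕ 0xBD = 0x47.
P[3]: D(K, 0x61) = 0x19; 0x19 ⊕ 0x00 = 0x19.
P[4]: D(K, 0xF2) = 0xE8; 0xE8 ⊕ 0x61 = 0x89.
Blocks that differ from the original plaintext: P[2], P[3].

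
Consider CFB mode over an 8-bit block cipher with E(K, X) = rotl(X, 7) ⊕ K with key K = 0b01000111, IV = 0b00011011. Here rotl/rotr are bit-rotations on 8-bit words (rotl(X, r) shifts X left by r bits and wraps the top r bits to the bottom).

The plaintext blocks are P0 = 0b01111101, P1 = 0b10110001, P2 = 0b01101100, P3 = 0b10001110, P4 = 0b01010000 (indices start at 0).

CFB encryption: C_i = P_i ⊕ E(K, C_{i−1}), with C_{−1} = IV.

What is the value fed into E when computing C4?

0b00010111

C0: E(K, 0b00011011) = 0b11001010; 0b01111101 ⊕ 0b11001010 = 0b10110111.
C1: E(K, 0b10110111) = 0b10011100; 0b10110001 ⊕ 0b10011100 = 0b00101101.
C2: E(K, 0b00101101) = 0b11010001; 0b01101100 ⊕ 0b11010001 = 0b10111101.
C3: E(K, 0b10111101) = 0b10011001; 0b10001110 ⊕ 0b10011001 = 0b00010111.
C4: E(K, 0b00010111) = 0b11001100; 0b01010000 ⊕ 0b11001100 = 0b10011100.
So the input to E for block 4 is 0b00010111.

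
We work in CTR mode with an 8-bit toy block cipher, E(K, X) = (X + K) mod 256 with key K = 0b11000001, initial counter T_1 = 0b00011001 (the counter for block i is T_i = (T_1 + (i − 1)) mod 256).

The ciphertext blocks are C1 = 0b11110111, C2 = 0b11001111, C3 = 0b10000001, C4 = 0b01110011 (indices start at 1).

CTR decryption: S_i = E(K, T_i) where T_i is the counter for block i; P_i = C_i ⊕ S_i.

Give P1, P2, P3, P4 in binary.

P1: T = 0b00011001, S = E(K, T) = 0b11011010; 0b11110111 ⊕ 0b11011010 = 0b00101101.
P2: T = 0b00011010, S = E(K, T) = 0b11011011; 0b11001111 ⊕ 0b11011011 = 0b00010100.
P3: T = 0b00011011, S = E(K, T) = 0b11011100; 0b10000001 ⊕ 0b11011100 = 0b01011101.
P4: T = 0b00011100, S = E(K, T) = 0b11011101; 0b01110011 ⊕ 0b11011101 = 0b10101110.

P1 = 0b00101101, P2 = 0b00010100, P3 = 0b01011101, P4 = 0b10101110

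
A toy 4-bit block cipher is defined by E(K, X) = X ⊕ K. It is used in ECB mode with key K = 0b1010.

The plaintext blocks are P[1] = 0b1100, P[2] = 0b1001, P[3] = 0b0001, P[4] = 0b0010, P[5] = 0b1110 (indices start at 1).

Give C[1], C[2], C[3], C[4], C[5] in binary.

C[1] = 0b0110, C[2] = 0b0011, C[3] = 0b1011, C[4] = 0b1000, C[5] = 0b0100

ECB encryption: C_i = E(K, P_i).
C[1]: E(K, 0b1100) = 0b0110.
C[2]: E(K, 0b1001) = 0b0011.
C[3]: E(K, 0b0001) = 0b1011.
C[4]: E(K, 0b0010) = 0b1000.
C[5]: E(K, 0b1110) = 0b0100.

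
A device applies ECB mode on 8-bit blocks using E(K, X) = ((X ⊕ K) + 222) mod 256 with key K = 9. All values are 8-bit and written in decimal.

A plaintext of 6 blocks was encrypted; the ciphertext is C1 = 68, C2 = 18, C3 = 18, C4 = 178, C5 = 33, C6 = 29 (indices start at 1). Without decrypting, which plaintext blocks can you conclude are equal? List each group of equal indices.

ECB encrypts each block independently with the same key, so equal ciphertext blocks imply equal plaintext blocks.
C2 = C3 = 18, so P2 = P3.

P2 = P3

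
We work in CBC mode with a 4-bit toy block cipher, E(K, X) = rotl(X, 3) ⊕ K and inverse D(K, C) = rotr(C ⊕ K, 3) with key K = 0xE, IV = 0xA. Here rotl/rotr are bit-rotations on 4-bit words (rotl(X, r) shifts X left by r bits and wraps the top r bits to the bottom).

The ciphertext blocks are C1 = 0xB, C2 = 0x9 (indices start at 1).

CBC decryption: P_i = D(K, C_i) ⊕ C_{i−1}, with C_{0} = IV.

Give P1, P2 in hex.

P1: D(K, 0xB) = 0xA; 0xA ⊕ 0xA = 0x0.
P2: D(K, 0x9) = 0xE; 0xE ⊕ 0xB = 0x5.

P1 = 0x0, P2 = 0x5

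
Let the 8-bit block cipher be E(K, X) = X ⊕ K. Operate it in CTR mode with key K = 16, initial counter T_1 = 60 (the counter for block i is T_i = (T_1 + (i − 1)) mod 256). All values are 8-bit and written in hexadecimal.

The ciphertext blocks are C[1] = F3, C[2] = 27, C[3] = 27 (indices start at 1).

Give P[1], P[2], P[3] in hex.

CTR decryption: S_i = E(K, T_i) where T_i is the counter for block i; P_i = C_i ⊕ S_i.
P[1]: T = 60, S = E(K, T) = 76; F3 ⊕ 76 = 85.
P[2]: T = 61, S = E(K, T) = 77; 27 ⊕ 77 = 50.
P[3]: T = 62, S = E(K, T) = 74; 27 ⊕ 74 = 53.

P[1] = 85, P[2] = 50, P[3] = 53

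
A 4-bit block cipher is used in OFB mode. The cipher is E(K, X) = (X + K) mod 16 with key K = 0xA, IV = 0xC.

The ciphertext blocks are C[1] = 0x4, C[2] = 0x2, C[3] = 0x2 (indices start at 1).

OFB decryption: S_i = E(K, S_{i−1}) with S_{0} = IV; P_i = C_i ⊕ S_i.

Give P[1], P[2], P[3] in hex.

P[1]: S = E(K, 0xC) = 0x6; 0x4 ⊕ 0x6 = 0x2.
P[2]: S = E(K, 0x6) = 0x0; 0x2 ⊕ 0x0 = 0x2.
P[3]: S = E(K, 0x0) = 0xA; 0x2 ⊕ 0xA = 0x8.

P[1] = 0x2, P[2] = 0x2, P[3] = 0x8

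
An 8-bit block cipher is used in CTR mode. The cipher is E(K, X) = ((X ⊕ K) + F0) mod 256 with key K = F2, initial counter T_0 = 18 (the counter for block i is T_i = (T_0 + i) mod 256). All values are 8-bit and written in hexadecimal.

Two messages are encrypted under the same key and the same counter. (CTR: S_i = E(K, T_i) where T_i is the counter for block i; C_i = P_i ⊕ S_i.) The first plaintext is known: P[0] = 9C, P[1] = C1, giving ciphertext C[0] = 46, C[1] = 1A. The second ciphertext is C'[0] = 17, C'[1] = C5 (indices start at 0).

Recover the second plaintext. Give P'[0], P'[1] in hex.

P'[0] = CD, P'[1] = 1E

In CTR with a reused counter, both messages share the same keystream S_i, so C_i ⊕ C'_i = P_i ⊕ P'_i and thus P'_i = P_i ⊕ C_i ⊕ C'_i.
P'[0]: 9C ⊕ 46 ⊕ 17 = CD.
P'[1]: C1 ⊕ 1A ⊕ C5 = 1E.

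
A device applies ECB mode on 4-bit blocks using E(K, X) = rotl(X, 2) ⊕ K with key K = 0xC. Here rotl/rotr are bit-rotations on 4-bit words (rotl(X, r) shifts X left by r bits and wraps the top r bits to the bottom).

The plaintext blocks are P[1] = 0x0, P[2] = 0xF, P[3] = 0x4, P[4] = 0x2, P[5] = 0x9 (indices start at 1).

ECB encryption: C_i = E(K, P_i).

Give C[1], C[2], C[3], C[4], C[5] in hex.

C[1]: E(K, 0x0) = 0xC.
C[2]: E(K, 0xF) = 0x3.
C[3]: E(K, 0x4) = 0xD.
C[4]: E(K, 0x2) = 0x4.
C[5]: E(K, 0x9) = 0xA.

C[1] = 0xC, C[2] = 0x3, C[3] = 0xD, C[4] = 0x4, C[5] = 0xA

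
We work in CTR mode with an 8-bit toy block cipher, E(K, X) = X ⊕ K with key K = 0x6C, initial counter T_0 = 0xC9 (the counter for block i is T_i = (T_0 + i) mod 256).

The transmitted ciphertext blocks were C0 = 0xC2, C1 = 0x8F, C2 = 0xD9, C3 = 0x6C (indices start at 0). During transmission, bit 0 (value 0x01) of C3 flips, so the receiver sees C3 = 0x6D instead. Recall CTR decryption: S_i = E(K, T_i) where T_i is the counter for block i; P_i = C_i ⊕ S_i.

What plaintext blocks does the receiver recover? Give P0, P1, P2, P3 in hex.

P0 = 0x67, P1 = 0x29, P2 = 0x7E, P3 = 0xCD

Only C3 changed, to 0x6D. In CTR, a change in C_i flips the same bit in P_i only; the keystream is unaffected. Decrypting the received ciphertext:
P0: T = 0xC9, S = E(K, T) = 0xA5; 0xC2 ⊕ 0xA5 = 0x67.
P1: T = 0xCA, S = E(K, T) = 0xA6; 0x8F ⊕ 0xA6 = 0x29.
P2: T = 0xCB, S = E(K, T) = 0xA7; 0xD9 ⊕ 0xA7 = 0x7E.
P3: T = 0xCC, S = E(K, T) = 0xA0; 0x6D ⊕ 0xA0 = 0xCD.
Blocks that differ from the original plaintext: P3.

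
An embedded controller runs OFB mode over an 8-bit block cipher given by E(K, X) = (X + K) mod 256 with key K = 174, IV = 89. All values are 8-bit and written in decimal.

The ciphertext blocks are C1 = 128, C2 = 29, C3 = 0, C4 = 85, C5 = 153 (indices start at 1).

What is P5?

OFB decryption: S_i = E(K, S_{i−1}) with S_{0} = IV; P_i = C_i ⊕ S_i.
P1: S = E(K, 89) = 7; 128 ⊕ 7 = 135.
P2: S = E(K, 7) = 181; 29 ⊕ 181 = 168.
P3: S = E(K, 181) = 99; 0 ⊕ 99 = 99.
P4: S = E(K, 99) = 17; 85 ⊕ 17 = 68.
P5: S = E(K, 17) = 191; 153 ⊕ 191 = 38.

P5 = 38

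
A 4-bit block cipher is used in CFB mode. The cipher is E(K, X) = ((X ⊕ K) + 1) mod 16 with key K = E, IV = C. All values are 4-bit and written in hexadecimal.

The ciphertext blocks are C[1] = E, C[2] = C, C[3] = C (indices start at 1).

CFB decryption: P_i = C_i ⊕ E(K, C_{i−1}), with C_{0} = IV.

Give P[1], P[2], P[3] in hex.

P[1] = D, P[2] = D, P[3] = F

P[1]: E(K, C) = 3; E ⊕ 3 = D.
P[2]: E(K, E) = 1; C ⊕ 1 = D.
P[3]: E(K, C) = 3; C ⊕ 3 = F.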